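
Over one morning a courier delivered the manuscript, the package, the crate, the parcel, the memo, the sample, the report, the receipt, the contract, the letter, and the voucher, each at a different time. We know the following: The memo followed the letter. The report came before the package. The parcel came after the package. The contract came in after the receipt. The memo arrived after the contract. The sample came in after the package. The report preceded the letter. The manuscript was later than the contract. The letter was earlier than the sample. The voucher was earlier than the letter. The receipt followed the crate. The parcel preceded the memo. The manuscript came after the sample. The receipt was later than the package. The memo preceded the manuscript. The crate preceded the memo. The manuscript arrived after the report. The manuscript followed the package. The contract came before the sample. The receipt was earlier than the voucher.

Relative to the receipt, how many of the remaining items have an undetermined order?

1

Forced before the receipt: the crate, the package, and the report; forced after the receipt: the contract, the letter, the manuscript, the memo, the sample, and the voucher.
That leaves the parcel with no forced order relative to the receipt — 1.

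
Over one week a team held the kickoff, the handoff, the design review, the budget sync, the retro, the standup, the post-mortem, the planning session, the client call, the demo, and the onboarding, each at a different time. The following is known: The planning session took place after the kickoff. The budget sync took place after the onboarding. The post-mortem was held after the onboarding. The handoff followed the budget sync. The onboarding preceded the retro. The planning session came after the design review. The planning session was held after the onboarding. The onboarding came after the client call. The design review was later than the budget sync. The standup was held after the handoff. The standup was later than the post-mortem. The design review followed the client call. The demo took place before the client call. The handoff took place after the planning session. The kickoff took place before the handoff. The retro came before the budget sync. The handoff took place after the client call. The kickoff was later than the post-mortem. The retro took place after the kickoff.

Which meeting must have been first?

The demo has a chain of constraints placing it before every other meeting, so the demo must be first.

the demo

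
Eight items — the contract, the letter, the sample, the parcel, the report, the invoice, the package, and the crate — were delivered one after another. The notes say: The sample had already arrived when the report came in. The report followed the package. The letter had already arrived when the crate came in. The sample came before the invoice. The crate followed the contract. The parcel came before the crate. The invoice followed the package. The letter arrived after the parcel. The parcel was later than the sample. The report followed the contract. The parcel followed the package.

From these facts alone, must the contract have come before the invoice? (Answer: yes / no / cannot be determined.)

cannot be determined

No chain of stated constraints runs from the contract to the invoice, and none runs from the invoice to the contract either.
So the relative order of the contract and the invoice is not fixed by the given facts.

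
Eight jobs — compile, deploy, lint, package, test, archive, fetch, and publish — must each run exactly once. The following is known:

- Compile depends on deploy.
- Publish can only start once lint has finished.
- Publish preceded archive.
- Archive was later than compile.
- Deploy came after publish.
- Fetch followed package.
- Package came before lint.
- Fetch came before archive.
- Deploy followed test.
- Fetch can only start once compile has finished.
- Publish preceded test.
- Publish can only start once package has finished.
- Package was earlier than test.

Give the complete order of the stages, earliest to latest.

package, lint, publish, test, deploy, compile, fetch, archive

The constraints fix every adjacent pair, so only one ordering works:
package → lint → publish → test → deploy → compile → fetch → archive.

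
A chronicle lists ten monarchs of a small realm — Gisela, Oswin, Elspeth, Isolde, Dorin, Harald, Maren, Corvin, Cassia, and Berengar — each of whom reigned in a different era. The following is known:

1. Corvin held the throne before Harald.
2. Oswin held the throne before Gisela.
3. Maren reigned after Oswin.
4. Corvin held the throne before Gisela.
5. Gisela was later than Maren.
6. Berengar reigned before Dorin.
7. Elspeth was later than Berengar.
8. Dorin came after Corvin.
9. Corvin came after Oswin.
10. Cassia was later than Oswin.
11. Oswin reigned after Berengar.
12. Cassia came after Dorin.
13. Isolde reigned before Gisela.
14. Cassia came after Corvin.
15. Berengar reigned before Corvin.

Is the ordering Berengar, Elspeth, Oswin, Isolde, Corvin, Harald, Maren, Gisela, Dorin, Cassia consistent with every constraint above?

Check each stated constraint against the proposed order — e.g. Oswin is ahead of Cassia; Berengar is ahead of Dorin. Every pair is in the required order; nothing is violated.

yes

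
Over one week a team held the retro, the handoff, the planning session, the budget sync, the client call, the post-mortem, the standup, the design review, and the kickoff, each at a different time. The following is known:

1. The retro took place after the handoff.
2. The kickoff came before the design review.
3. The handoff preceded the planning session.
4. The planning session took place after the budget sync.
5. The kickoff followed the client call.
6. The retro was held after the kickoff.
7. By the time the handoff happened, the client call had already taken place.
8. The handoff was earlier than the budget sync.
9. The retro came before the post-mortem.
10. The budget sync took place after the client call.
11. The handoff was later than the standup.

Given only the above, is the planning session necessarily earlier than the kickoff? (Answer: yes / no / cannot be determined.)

cannot be determined

No chain of stated constraints runs from the planning session to the kickoff, and none runs from the kickoff to the planning session either.
So the relative order of the planning session and the kickoff is not fixed by the given facts.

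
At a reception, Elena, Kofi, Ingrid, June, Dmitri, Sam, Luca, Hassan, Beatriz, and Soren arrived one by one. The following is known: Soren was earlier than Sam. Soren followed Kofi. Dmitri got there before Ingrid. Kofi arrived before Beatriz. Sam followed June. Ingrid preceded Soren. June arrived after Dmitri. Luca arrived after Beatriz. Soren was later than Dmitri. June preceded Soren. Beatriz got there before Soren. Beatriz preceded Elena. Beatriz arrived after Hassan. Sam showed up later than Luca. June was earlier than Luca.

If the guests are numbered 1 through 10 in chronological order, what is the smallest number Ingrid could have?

2

Dmitri must come before Ingrid — 1 forced predecessor.
Nothing else is forced ahead of Ingrid, so their earliest slot is position 1 + 1 = 2.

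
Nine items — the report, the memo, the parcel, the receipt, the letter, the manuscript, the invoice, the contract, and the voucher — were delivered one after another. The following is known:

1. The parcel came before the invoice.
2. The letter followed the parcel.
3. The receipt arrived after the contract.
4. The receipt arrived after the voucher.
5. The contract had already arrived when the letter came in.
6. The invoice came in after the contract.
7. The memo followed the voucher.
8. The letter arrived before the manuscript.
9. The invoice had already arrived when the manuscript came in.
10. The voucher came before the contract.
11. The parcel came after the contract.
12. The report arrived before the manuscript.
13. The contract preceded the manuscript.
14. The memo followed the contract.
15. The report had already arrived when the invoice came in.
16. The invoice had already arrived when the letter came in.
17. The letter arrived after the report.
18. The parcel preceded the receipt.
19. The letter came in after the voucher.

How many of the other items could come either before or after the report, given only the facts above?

5

Forced after the report: the invoice, the letter, and the manuscript.
That leaves the contract, the memo, the parcel, the receipt, and the voucher with no forced order relative to the report — 5.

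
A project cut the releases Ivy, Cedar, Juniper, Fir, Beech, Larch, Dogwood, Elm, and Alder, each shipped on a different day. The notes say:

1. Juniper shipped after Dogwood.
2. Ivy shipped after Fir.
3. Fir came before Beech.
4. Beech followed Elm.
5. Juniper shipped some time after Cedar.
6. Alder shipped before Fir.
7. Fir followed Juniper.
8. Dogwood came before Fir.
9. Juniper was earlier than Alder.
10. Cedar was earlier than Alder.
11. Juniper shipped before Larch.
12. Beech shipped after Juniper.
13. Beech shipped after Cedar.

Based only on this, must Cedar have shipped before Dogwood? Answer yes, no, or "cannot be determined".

cannot be determined

No chain of stated constraints runs from Cedar to Dogwood, and none runs from Dogwood to Cedar either.
So the relative order of Cedar and Dogwood is not fixed by the given facts.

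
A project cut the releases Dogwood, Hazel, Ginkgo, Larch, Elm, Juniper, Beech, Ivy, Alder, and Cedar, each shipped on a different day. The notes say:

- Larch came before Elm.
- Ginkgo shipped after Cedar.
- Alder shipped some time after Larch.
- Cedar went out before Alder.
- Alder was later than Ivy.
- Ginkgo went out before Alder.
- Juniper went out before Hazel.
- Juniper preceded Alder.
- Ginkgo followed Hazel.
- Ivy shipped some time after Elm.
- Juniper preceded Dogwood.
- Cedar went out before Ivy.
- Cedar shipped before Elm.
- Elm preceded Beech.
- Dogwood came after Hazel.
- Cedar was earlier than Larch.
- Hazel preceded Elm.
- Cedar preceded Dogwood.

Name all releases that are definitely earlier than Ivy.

Cedar, Elm, Hazel, Juniper, Larch

Directly stated before Ivy: Cedar and Elm.
Hazel reaches Ivy via Hazel → Elm → Ivy.
Juniper reaches Ivy via Juniper → Hazel → Elm → Ivy.
Larch reaches Ivy via Larch → Elm → Ivy.
No chain forces Beech (or any of the others) ahead of Ivy.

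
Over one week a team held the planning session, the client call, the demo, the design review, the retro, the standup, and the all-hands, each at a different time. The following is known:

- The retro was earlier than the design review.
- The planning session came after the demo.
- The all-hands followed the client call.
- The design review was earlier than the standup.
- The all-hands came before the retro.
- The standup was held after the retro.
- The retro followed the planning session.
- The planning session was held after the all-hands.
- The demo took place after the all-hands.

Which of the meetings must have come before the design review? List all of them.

the all-hands, the client call, the demo, the planning session, the retro

Directly stated before the design review: the retro.
The all-hands reaches the design review via the all-hands → the retro → the design review.
The client call reaches the design review via the client call → the all-hands → the retro → the design review.
The demo reaches the design review via the demo → the planning session → the retro → the design review.
Likewise the planning session reaches the design review by chaining the stated constraints.
No chain forces the standup ahead of the design review.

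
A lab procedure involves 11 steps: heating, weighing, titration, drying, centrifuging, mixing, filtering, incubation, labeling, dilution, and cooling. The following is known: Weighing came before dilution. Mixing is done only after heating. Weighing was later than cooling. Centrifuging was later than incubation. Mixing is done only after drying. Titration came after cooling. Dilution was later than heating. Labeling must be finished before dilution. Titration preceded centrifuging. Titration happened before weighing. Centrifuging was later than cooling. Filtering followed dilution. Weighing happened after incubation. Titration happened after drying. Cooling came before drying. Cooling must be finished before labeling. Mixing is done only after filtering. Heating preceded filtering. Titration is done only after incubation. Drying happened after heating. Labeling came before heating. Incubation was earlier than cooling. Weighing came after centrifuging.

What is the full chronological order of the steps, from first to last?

The constraints fix every adjacent pair, so only one ordering works:
incubation → cooling → labeling → heating → drying → titration → centrifuging → weighing → dilution → filtering → mixing.

incubation, cooling, labeling, heating, drying, titration, centrifuging, weighing, dilution, filtering, mixing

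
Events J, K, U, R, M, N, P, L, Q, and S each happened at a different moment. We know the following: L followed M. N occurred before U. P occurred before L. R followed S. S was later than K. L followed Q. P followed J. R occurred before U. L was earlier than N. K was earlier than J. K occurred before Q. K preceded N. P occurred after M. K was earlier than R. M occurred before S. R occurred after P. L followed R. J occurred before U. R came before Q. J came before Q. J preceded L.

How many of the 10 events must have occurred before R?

5

Directly stated before R: K, P, and S.
J reaches R via J → P → R.
M reaches R via M → S → R.
That's J, K, M, P, and S — 5 in all.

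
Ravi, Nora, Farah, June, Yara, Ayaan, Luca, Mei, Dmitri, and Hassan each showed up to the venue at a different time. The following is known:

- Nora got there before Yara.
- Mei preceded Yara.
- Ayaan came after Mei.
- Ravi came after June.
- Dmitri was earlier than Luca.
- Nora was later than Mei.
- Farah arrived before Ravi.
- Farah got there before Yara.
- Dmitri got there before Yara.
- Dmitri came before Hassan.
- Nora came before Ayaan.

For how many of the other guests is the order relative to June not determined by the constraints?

Forced after June: Ravi.
That leaves Ayaan, Dmitri, Farah, Hassan, Luca, Mei, Nora, and Yara with no forced order relative to June — 8.

8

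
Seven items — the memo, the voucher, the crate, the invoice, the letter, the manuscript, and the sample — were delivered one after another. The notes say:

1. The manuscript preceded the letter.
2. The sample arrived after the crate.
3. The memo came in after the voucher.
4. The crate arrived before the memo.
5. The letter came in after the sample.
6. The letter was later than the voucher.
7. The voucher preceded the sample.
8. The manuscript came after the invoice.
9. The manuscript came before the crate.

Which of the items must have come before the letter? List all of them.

Directly stated before the letter: the manuscript, the sample, and the voucher.
The crate reaches the letter via the crate → the sample → the letter.
The invoice reaches the letter via the invoice → the manuscript → the letter.
No chain forces the memo ahead of the letter.

the crate, the invoice, the manuscript, the sample, the voucher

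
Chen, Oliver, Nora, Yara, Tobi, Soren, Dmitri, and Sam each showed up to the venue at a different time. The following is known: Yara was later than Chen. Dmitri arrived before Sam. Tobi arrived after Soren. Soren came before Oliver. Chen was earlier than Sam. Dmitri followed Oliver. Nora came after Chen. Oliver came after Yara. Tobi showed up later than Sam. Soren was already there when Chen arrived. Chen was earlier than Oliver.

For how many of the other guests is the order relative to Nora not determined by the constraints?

Forced before Nora: Chen and Soren.
That leaves Dmitri, Oliver, Sam, Tobi, and Yara with no forced order relative to Nora — 5.

5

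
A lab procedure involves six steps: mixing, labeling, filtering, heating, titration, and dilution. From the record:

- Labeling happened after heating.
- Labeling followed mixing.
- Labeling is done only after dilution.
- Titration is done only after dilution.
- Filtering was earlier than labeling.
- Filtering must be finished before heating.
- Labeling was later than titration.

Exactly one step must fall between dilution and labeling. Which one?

titration

Tracing the constraints gives dilution → titration → labeling, so titration sits after dilution and before labeling.
No other step is forced both after dilution and before labeling.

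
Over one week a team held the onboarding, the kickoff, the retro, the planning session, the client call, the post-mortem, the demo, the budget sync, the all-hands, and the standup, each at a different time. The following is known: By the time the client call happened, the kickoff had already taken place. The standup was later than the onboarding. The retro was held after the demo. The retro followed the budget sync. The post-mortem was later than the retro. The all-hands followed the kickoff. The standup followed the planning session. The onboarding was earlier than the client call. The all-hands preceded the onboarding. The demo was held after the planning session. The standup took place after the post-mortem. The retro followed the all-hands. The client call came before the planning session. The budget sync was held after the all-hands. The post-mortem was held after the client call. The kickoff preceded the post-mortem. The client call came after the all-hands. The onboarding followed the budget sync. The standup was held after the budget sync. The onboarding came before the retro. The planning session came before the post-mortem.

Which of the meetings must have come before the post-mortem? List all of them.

Directly stated before the post-mortem: the client call, the kickoff, the planning session, and the retro.
The all-hands reaches the post-mortem via the all-hands → the retro → the post-mortem.
The budget sync reaches the post-mortem via the budget sync → the retro → the post-mortem.
The demo reaches the post-mortem via the demo → the retro → the post-mortem.
Likewise the onboarding reaches the post-mortem by chaining the stated constraints.

the all-hands, the budget sync, the client call, the demo, the kickoff, the onboarding, the planning session, the retro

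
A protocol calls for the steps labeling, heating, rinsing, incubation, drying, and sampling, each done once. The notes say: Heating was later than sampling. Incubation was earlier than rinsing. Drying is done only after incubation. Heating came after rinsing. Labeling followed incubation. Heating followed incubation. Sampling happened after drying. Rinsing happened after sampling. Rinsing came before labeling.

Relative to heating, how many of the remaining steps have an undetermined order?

Forced before heating: drying, incubation, rinsing, and sampling.
That leaves labeling with no forced order relative to heating — 1.

1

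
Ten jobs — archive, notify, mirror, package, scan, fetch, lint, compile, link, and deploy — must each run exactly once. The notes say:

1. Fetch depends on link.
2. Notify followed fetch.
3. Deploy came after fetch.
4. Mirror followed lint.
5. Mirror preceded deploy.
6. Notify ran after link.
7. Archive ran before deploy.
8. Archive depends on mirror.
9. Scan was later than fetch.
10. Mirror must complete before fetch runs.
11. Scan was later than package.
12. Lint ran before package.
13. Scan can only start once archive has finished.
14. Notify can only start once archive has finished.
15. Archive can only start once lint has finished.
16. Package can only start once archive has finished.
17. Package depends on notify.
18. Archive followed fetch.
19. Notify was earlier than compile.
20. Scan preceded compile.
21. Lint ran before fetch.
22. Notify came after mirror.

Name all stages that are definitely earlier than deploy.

archive, fetch, link, lint, mirror

Directly stated before deploy: archive, fetch, and mirror.
Link reaches deploy via link → fetch → deploy.
Lint reaches deploy via lint → fetch → deploy.
No chain forces notify (or any of the others) ahead of deploy.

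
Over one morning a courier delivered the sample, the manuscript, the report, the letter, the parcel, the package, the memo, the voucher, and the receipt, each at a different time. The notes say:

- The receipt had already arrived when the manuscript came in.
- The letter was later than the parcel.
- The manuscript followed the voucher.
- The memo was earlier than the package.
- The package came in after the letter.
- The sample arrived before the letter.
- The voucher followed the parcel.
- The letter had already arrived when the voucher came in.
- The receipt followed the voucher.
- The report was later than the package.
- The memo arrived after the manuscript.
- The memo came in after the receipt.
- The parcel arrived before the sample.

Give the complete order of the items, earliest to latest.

the parcel, the sample, the letter, the voucher, the receipt, the manuscript, the memo, the package, the report

The constraints fix every adjacent pair, so only one ordering works:
the parcel → the sample → the letter → the voucher → the receipt → the manuscript → the memo → the package → the report.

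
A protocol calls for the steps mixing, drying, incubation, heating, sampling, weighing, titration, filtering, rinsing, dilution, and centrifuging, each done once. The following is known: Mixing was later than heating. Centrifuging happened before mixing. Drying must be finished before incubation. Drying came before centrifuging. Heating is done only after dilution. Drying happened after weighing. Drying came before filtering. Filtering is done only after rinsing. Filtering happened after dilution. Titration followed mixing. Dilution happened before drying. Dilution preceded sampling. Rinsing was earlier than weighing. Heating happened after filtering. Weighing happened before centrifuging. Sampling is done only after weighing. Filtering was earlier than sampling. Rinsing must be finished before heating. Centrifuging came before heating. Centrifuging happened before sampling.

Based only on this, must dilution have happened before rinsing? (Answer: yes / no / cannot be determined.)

cannot be determined

No chain of stated constraints runs from dilution to rinsing, and none runs from rinsing to dilution either.
So the relative order of dilution and rinsing is not fixed by the given facts.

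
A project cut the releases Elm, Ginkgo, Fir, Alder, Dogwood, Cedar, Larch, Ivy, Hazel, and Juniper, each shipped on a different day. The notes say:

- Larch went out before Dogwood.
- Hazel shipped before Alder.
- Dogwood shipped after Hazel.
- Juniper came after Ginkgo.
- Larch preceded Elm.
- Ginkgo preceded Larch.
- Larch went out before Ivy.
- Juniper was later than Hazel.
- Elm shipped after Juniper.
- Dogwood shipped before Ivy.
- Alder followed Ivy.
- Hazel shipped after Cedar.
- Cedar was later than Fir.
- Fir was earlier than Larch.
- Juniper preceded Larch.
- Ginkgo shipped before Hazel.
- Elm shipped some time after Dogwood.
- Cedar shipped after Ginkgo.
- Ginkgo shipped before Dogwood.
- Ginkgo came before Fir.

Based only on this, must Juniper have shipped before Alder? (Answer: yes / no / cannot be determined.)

yes

Chain the constraints: Juniper → Larch → Ivy → Alder. Each link is directly stated, so Juniper comes before Alder.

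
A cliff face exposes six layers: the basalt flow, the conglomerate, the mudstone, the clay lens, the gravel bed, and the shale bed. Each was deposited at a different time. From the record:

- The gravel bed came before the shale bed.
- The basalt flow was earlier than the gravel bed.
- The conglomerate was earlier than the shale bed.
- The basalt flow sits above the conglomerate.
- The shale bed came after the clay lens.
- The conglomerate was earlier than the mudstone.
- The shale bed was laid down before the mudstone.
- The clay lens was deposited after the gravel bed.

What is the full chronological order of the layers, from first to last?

the conglomerate, the basalt flow, the gravel bed, the clay lens, the shale bed, the mudstone

The constraints fix every adjacent pair, so only one ordering works:
the conglomerate → the basalt flow → the gravel bed → the clay lens → the shale bed → the mudstone.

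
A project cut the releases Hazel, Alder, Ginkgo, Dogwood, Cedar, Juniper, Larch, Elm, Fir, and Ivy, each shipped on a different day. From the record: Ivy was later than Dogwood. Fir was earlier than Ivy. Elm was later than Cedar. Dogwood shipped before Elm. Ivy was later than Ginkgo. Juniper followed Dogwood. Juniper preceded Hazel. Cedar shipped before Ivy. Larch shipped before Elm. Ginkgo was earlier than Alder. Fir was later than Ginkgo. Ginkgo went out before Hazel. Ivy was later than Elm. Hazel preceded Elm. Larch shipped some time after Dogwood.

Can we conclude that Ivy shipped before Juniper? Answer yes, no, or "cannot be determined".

Tracing the constraints gives Juniper → Hazel → Elm → Ivy, so Juniper must come before Ivy.
That means Ivy cannot be before Juniper.

no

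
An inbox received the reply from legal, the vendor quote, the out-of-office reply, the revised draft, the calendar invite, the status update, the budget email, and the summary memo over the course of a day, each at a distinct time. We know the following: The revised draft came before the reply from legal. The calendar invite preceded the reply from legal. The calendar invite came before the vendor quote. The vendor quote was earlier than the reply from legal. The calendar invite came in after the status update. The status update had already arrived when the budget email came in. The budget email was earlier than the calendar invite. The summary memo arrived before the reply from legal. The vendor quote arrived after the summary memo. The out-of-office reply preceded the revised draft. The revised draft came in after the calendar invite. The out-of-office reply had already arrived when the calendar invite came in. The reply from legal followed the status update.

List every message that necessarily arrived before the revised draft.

the budget email, the calendar invite, the out-of-office reply, the status update

Directly stated before the revised draft: the calendar invite and the out-of-office reply.
The budget email reaches the revised draft via the budget email → the calendar invite → the revised draft.
The status update reaches the revised draft via the status update → the calendar invite → the revised draft.
No chain forces the vendor quote (or any of the others) ahead of the revised draft.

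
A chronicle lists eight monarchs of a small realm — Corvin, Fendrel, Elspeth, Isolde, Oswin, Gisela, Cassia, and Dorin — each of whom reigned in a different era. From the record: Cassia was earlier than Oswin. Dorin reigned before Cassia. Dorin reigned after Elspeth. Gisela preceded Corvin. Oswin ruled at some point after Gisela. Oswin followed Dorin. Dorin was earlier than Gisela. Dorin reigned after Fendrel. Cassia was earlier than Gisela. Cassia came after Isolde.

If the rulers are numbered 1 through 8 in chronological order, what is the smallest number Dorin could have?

Elspeth and Fendrel must both come before Dorin — 2 forced predecessors.
Nothing else is forced ahead of Dorin, so their earliest slot is position 2 + 1 = 3.

3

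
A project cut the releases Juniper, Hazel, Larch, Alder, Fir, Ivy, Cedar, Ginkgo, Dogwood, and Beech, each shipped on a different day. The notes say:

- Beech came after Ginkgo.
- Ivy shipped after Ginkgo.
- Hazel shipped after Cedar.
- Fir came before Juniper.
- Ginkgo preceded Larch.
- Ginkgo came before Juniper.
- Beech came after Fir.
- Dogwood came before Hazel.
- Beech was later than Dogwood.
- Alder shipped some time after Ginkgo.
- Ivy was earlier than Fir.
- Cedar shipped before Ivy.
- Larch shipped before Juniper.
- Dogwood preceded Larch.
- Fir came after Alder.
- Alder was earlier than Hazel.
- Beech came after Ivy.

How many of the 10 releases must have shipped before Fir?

4

Directly stated before Fir: Alder and Ivy.
Cedar reaches Fir via Cedar → Ivy → Fir.
Ginkgo reaches Fir via Ginkgo → Alder → Fir.
That's Alder, Cedar, Ginkgo, and Ivy — 4 in all.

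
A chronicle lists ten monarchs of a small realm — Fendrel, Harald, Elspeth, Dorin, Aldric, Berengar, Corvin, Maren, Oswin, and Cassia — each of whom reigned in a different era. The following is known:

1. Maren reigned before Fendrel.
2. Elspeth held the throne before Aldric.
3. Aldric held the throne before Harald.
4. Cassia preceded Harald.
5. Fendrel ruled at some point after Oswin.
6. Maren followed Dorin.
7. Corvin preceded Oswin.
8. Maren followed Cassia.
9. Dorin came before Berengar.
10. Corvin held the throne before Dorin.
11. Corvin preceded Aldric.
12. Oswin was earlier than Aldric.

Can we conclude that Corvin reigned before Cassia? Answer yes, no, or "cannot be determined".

cannot be determined

No chain of stated constraints runs from Corvin to Cassia, and none runs from Cassia to Corvin either.
So the relative order of Corvin and Cassia is not fixed by the given facts.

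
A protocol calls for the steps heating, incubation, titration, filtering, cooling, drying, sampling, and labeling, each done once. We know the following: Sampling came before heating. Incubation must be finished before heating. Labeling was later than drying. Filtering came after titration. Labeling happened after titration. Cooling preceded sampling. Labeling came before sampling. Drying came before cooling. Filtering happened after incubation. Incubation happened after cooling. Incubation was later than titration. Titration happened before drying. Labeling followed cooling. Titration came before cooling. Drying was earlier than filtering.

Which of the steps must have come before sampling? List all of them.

cooling, drying, labeling, titration

Directly stated before sampling: cooling and labeling.
Drying reaches sampling via drying → cooling → sampling.
Titration reaches sampling via titration → cooling → sampling.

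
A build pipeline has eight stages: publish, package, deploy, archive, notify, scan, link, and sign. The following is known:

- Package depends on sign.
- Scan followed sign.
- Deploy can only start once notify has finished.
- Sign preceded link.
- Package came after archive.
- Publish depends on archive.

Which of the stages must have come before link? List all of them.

sign

Directly stated before link: sign.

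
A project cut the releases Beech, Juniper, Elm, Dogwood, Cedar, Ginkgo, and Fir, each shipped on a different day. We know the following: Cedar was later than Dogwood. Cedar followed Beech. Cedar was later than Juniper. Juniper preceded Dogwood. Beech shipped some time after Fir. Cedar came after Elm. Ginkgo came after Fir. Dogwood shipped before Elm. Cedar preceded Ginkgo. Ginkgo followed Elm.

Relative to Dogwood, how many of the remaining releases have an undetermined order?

2

Forced before Dogwood: Juniper; forced after Dogwood: Cedar, Elm, and Ginkgo.
That leaves Beech and Fir with no forced order relative to Dogwood — 2.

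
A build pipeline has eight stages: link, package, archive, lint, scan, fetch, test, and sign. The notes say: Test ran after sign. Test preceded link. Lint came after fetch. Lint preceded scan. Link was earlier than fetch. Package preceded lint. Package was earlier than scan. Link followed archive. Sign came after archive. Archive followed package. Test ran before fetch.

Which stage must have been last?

scan

Every other stage has a chain of constraints placing it before scan, so scan is last.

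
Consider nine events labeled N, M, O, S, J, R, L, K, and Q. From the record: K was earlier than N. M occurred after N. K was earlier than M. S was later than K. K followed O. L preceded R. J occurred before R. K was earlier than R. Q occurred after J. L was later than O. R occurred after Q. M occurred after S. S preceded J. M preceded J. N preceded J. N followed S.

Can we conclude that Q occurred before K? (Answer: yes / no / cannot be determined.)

Tracing the constraints gives K → S → J → Q, so K must come before Q.
That means Q cannot be before K.

no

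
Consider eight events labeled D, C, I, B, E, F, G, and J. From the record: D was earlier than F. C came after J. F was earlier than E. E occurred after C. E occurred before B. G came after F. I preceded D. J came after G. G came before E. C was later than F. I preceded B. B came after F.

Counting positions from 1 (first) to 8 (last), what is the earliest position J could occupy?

D, F, G, and I must all come before J — 4 forced predecessors.
Nothing else is forced ahead of J, so its earliest slot is position 4 + 1 = 5.

5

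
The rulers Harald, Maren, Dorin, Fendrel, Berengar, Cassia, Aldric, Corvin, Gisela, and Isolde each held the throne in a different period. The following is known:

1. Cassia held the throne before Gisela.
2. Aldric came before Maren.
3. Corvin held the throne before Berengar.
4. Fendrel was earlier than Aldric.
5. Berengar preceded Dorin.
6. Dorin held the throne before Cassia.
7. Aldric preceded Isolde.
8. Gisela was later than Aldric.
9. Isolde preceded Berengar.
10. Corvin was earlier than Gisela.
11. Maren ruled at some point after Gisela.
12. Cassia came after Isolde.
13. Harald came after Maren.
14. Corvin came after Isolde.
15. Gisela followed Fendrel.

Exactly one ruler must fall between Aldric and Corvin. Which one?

Tracing the constraints gives Aldric → Isolde → Corvin, so Isolde sits after Aldric and before Corvin.
No other ruler is forced both after Aldric and before Corvin.

Isolde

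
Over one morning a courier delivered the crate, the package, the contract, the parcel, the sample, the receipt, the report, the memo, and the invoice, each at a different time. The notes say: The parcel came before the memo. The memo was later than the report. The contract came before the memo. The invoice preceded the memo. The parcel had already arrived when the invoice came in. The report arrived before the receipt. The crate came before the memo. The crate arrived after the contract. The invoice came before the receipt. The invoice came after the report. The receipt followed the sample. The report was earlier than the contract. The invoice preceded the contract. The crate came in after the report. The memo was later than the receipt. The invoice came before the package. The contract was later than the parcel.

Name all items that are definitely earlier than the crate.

the contract, the invoice, the parcel, the report

Directly stated before the crate: the contract and the report.
The invoice reaches the crate via the invoice → the contract → the crate.
The parcel reaches the crate via the parcel → the contract → the crate.
No chain forces the receipt (or any of the others) ahead of the crate.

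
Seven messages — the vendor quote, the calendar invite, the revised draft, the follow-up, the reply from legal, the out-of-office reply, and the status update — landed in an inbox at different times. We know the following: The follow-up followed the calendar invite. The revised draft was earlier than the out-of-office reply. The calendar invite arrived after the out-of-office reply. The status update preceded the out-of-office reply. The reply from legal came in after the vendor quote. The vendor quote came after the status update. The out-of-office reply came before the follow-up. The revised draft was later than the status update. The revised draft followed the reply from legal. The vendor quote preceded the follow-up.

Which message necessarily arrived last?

the follow-up

Every other message has a chain of constraints placing it before the follow-up, so the follow-up is last.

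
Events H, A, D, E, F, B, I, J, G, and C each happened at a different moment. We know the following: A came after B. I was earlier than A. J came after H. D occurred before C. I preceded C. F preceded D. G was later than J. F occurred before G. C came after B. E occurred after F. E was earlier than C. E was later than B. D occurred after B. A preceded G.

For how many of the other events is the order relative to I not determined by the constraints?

Forced after I: A, C, and G.
That leaves B, D, E, F, H, and J with no forced order relative to I — 6.

6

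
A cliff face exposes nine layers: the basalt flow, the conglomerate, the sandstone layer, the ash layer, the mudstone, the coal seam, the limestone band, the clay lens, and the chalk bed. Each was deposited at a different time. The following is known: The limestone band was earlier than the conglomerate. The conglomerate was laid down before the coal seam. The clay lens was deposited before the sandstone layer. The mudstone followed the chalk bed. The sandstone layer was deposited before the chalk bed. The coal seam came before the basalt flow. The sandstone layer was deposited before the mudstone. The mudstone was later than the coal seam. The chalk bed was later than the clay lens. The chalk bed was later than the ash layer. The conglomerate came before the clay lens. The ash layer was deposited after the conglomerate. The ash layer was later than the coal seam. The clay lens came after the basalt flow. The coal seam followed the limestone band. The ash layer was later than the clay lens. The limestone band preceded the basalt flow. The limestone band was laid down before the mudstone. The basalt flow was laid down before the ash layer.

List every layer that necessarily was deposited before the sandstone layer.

Directly stated before the sandstone layer: the clay lens.
The basalt flow reaches the sandstone layer via the basalt flow → the clay lens → the sandstone layer.
The coal seam reaches the sandstone layer via the coal seam → the basalt flow → the clay lens → the sandstone layer.
The conglomerate reaches the sandstone layer via the conglomerate → the clay lens → the sandstone layer.
Likewise the limestone band reaches the sandstone layer by chaining the stated constraints.
No chain forces the mudstone (or any of the others) ahead of the sandstone layer.

the basalt flow, the clay lens, the coal seam, the conglomerate, the limestone band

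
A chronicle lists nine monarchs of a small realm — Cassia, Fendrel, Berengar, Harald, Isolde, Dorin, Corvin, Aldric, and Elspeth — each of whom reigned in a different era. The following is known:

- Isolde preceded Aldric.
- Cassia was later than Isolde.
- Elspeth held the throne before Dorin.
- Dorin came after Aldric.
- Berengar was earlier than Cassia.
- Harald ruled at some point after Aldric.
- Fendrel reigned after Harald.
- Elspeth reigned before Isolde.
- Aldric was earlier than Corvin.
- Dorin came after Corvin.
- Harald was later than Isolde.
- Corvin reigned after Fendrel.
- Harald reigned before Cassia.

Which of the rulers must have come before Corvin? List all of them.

Aldric, Elspeth, Fendrel, Harald, Isolde

Directly stated before Corvin: Aldric and Fendrel.
Elspeth reaches Corvin via Elspeth → Isolde → Aldric → Corvin.
Harald reaches Corvin via Harald → Fendrel → Corvin.
Isolde reaches Corvin via Isolde → Aldric → Corvin.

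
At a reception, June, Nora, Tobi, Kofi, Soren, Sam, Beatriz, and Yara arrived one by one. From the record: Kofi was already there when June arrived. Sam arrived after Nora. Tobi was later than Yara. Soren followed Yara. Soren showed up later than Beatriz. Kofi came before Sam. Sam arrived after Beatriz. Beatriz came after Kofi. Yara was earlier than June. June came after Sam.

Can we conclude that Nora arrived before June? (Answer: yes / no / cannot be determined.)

yes

Chain the constraints: Nora → Sam → June. Each link is directly stated, so Nora comes before June.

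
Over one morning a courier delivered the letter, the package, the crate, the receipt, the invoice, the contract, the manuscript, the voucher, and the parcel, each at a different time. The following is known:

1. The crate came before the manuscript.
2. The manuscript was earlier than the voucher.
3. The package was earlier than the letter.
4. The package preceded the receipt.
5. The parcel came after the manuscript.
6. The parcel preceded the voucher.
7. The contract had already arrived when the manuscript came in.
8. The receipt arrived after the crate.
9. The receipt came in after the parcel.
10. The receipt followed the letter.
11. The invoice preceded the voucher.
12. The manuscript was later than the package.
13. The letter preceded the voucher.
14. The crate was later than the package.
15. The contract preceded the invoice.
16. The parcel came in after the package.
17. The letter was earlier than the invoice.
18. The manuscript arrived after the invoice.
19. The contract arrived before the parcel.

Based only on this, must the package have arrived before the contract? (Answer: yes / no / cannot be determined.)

cannot be determined

No chain of stated constraints runs from the package to the contract, and none runs from the contract to the package either.
So the relative order of the package and the contract is not fixed by the given facts.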